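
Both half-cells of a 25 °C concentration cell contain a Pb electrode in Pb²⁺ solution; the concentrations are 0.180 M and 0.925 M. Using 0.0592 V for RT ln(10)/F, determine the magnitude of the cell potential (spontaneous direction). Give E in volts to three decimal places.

For a concentration cell E°cell = 0. The 0.925 M side is the cathode (reduction is favoured where [Pb²⁺] is higher).
With n = 2, E = −(0.0592/2) log([Pb²⁺]ₐₙ/[Pb²⁺]꜀ₐₜ) = −(0.0592/2) log(0.18/0.925) = −(0.0592/2)(-0.711) = +0.021 V.

+0.021 V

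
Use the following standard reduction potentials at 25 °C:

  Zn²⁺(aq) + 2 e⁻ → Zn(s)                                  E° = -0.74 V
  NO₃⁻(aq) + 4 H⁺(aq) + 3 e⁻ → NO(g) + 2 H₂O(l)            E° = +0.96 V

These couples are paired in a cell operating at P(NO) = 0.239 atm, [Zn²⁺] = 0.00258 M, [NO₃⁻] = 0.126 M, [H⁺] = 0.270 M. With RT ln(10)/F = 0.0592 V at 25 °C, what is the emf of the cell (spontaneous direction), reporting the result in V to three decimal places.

+1.726 V

NO₃⁻/NO is the cathode (higher E°), Zn²⁺/Zn the anode: E°cell = +0.96 − (-0.74) = +1.70 V, n = 6.
Overall: 2 NO₃⁻(aq) + 8 H⁺(aq) + 3 Zn(s) → 2 NO(g) + 4 H₂O(l) + 3 Zn²⁺(aq)
Q = P(NO)^2·[Zn²⁺]^3 / ([NO₃⁻]^2·[H⁺]^8); log Q = -2.660.
E = E° − (0.0592/n) log Q = +1.70 − (0.0592/6)(-2.660) = +1.726 V.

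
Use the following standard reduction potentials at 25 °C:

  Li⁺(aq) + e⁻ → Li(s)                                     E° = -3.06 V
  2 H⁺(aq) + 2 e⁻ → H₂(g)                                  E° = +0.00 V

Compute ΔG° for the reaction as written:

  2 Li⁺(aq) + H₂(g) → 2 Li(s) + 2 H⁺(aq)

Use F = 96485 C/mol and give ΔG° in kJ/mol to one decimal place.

As written, Li⁺/Li is reduced (cathode) and H⁺/H₂ is oxidised (anode), so E°cell = (-3.06) − (+0.00) = -3.06 V.
Balancing electrons gives n = 2.
ΔG° = −nFE° = −(2)(96485)(-3.06) = 590,488 J = +590.5 kJ/mol.

+590.5 kJ/mol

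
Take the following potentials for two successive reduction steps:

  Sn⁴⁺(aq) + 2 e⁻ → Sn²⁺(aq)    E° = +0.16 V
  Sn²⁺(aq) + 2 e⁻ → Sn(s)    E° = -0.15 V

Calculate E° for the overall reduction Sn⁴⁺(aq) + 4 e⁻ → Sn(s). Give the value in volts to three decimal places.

Adding the free-energy changes (−nFE°) of the two steps gives −n₃FE°₃ = −n₁FE°₁ − n₂FE°₂.
E°₃ = (2×+0.16 + 2×-0.15) / 4 = (+0.020) / 4 = +0.005 V.

+0.005 V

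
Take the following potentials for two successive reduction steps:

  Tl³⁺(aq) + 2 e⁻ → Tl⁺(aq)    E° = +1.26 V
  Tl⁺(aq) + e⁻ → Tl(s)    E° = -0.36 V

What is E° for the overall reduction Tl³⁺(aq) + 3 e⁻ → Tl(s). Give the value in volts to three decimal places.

Standard free energies of sequential steps add: ΔG°₃ = ΔG°₁ + ΔG°₂, so n₃E°₃ = n₁E°₁ + n₂E°₂.
E°₃ = (2×+1.26 + 1×-0.36) / 3 = (+2.160) / 3 = +0.720 V.

+0.720 V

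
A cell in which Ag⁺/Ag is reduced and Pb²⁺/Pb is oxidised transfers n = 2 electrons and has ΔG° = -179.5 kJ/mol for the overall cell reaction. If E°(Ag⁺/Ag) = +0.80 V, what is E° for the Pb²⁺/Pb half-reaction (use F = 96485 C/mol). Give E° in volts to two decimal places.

-0.13 V

E°cell = −ΔG°/(nF) = −(-179.5×10³)/((2)(96485)) = +0.930 V.
Since Ag⁺/Ag is the cathode and Pb²⁺/Pb the anode, E°cell = E°(Ag⁺/Ag) − E°(Pb²⁺/Pb).
So E°(Pb²⁺/Pb) = E°(Ag⁺/Ag) − E°cell = (+0.80) − (+0.930) = -0.13 V.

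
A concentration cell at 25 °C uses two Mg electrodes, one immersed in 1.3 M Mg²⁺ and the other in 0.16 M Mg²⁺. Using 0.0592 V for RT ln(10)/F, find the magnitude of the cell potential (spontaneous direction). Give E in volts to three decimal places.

+0.027 V

For a concentration cell E°cell = 0. The 1.3 M side is the cathode (reduction is favoured where [Mg²⁺] is higher).
With n = 2, E = −(0.0592/2) log([Mg²⁺]ₐₙ/[Mg²⁺]꜀ₐₜ) = −(0.0592/2) log(0.16/1.3) = −(0.0592/2)(-0.910) = +0.027 V.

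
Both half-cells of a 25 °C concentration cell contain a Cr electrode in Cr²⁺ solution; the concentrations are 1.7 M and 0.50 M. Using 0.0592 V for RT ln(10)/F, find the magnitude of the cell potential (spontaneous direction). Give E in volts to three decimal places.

For a concentration cell E°cell = 0. The 1.7 M side is the cathode (reduction is favoured where [Cr²⁺] is higher).
With n = 2, E = −(0.0592/2) log([Cr²⁺]ₐₙ/[Cr²⁺]꜀ₐₜ) = −(0.0592/2) log(0.5/1.7) = −(0.0592/2)(-0.531) = +0.016 V.

+0.016 V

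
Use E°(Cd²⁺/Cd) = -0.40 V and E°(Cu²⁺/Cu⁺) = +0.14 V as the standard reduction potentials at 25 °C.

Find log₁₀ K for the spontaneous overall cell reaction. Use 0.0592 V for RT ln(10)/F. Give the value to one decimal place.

Cathode: Cu²⁺/Cu⁺; anode: Cd²⁺/Cd. E°cell = +0.54 V, n = 2.
log K = nE°cell / 0.0592 = (2)(+0.54) / 0.0592 = 18.2.

18.2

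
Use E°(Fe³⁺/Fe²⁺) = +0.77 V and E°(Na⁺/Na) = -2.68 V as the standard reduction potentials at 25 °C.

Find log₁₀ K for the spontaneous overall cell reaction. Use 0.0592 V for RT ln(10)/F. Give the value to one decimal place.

Cathode: Fe³⁺/Fe²⁺; anode: Na⁺/Na. E°cell = +3.45 V, n = 1.
log K = nE°cell / 0.0592 = (1)(+3.45) / 0.0592 = 58.3.

58.3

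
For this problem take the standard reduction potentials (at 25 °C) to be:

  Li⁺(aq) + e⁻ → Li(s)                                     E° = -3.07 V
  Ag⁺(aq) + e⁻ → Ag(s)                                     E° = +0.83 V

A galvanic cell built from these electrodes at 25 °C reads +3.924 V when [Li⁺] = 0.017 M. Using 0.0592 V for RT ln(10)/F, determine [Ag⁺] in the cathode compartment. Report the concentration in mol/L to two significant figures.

0.043 M

Ag⁺/Ag is the cathode, Li⁺/Li the anode: E°cell = +3.90 V, n = 1.
Overall reaction: Ag⁺(aq) + Li(s) → Ag(s) + Li⁺(aq); Q = [Li⁺]^1/[Ag⁺]^1.
From E = E° − (0.0592/n) log Q: log Q = (E° − E)·n/0.0592 = (+3.90 − (+3.924))·1/0.0592 = -0.4054.
So 1·log[Ag⁺] = 1·log(0.017) − log Q = -1.7696 − (-0.4054) = -1.3642; [Ag⁺] = 10^(-1.3642) ≈ 0.043 M.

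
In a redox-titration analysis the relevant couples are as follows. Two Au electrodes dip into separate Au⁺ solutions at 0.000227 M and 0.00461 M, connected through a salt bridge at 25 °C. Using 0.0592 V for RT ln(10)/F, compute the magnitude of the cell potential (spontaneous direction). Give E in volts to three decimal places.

+0.077 V

For a concentration cell E°cell = 0. The 0.00461 M side is the cathode (reduction is favoured where [Au⁺] is higher).
With n = 1, E = −(0.0592/1) log([Au⁺]ₐₙ/[Au⁺]꜀ₐₜ) = −(0.0592/1) log(0.000227/0.00461) = −(0.0592/1)(-1.308) = +0.077 V.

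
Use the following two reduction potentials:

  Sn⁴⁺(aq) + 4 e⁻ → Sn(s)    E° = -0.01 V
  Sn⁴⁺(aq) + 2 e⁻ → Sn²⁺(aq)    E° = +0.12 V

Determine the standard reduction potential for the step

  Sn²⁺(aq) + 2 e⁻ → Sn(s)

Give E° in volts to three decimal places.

Sequential free energies add, so n₃E°₃ = n₁E°₁ + n₂E°₂.
With n₃ = 4, and the known step contributing 2×(+0.12) V, the unknown satisfies 2·E° = 4×(-0.01) − 2×(+0.12) = -0.280.
E° = -0.280 / 2 = -0.140 V.

-0.140 V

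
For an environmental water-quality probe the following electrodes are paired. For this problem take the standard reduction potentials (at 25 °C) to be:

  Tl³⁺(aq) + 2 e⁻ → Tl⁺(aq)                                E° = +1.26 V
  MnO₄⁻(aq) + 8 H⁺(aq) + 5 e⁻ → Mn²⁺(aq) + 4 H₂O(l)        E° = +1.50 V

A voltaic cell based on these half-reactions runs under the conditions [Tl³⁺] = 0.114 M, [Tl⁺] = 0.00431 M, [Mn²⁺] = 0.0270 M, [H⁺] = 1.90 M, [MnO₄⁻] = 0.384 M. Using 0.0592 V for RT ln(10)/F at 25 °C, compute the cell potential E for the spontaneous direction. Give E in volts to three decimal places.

MnO₄⁻/Mn²⁺ is the cathode (higher E°), Tl³⁺/Tl⁺ the anode: E°cell = +1.50 − (+1.26) = +0.24 V, n = 10.
Overall: 2 MnO₄⁻(aq) + 16 H⁺(aq) + 5 Tl⁺(aq) → 2 Mn²⁺(aq) + 8 H₂O(l) + 5 Tl³⁺(aq)
Q = [Mn²⁺]^2·[Tl³⁺]^5 / ([MnO₄⁻]^2·[H⁺]^16·[Tl⁺]^5); log Q = 0.346.
E = E° − (0.0592/n) log Q = +0.24 − (0.0592/10)(0.346) = +0.238 V.

+0.238 V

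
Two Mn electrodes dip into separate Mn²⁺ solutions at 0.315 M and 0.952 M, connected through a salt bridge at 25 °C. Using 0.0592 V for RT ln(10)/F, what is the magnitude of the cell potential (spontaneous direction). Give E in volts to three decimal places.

For a concentration cell E°cell = 0. The 0.952 M side is the cathode (reduction is favoured where [Mn²⁺] is higher).
With n = 2, E = −(0.0592/2) log([Mn²⁺]ₐₙ/[Mn²⁺]꜀ₐₜ) = −(0.0592/2) log(0.315/0.952) = −(0.0592/2)(-0.480) = +0.014 V.

+0.014 V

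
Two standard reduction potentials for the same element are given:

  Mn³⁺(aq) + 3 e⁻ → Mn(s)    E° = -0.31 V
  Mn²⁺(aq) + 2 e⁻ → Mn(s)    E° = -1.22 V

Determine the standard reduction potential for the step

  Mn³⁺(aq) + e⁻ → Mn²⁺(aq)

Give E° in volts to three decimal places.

Sequential free energies add, so n₃E°₃ = n₁E°₁ + n₂E°₂.
With n₃ = 3, and the known step contributing 2×(-1.22) V, the unknown satisfies 1·E° = 3×(-0.31) − 2×(-1.22) = +1.510.
E° = +1.510 / 1 = +1.510 V.

+1.510 V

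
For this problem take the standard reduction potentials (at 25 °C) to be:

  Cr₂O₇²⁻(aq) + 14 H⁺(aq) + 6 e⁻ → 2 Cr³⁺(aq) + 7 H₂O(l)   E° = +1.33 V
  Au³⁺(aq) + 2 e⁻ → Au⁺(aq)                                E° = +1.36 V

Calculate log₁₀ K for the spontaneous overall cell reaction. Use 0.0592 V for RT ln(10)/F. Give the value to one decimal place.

Cathode: Au³⁺/Au⁺; anode: Cr₂O₇²⁻/Cr³⁺. E°cell = +0.03 V, n = 6.
log K = nE°cell / 0.0592 = (6)(+0.03) / 0.0592 = 3.0.

3.0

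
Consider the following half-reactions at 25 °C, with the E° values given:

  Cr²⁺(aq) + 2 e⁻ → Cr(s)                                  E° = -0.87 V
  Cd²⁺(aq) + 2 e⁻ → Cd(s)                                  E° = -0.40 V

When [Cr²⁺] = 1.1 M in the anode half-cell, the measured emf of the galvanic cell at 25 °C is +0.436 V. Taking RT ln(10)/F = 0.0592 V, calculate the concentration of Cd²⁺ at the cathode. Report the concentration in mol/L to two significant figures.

Cd²⁺/Cd is the cathode, Cr²⁺/Cr the anode: E°cell = +0.47 V, n = 2.
Overall reaction: Cd²⁺(aq) + Cr(s) → Cd(s) + Cr²⁺(aq); Q = [Cr²⁺]^1/[Cd²⁺]^1.
From E = E° − (0.0592/n) log Q: log Q = (E° − E)·n/0.0592 = (+0.47 − (+0.436))·2/0.0592 = 1.1486.
So 1·log[Cd²⁺] = 1·log(1.1) − log Q = 0.0414 − (1.1486) = -1.1072; [Cd²⁺] = 10^(-1.1072) ≈ 0.078 M.

0.078 M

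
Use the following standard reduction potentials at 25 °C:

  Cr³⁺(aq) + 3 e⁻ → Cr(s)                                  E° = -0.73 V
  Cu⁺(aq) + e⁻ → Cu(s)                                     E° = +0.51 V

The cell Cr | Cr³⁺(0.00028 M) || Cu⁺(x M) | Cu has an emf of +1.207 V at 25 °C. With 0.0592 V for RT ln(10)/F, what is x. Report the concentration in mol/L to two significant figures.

0.018 M

Cu⁺/Cu is the cathode, Cr³⁺/Cr the anode: E°cell = +1.24 V, n = 3.
Overall reaction: 3 Cu⁺(aq) + Cr(s) → 3 Cu(s) + Cr³⁺(aq); Q = [Cr³⁺]^1/[Cu⁺]^3.
From E = E° − (0.0592/n) log Q: log Q = (E° − E)·n/0.0592 = (+1.24 − (+1.207))·3/0.0592 = 1.6723.
So 3·log[Cu⁺] = 1·log(0.00028) − log Q = -3.5528 − (1.6723) = -5.2251; log[Cu⁺] = -5.2251 / 3 = -1.7417; [Cu⁺] = 10^(-1.7417) ≈ 0.018 M.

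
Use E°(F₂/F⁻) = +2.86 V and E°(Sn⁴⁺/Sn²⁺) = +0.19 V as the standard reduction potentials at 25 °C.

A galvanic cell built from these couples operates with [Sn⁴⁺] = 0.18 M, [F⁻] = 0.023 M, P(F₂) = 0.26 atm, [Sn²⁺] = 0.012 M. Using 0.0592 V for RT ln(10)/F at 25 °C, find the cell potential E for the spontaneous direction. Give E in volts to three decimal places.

F₂/F⁻ is the cathode (higher E°), Sn⁴⁺/Sn²⁺ the anode: E°cell = +2.86 − (+0.19) = +2.67 V, n = 2.
Overall: F₂(g) + Sn²⁺(aq) → 2 F⁻(aq) + Sn⁴⁺(aq)
Q = [F⁻]^2·[Sn⁴⁺] / (P(F₂)·[Sn²⁺]); log Q = -1.515.
E = E° − (0.0592/n) log Q = +2.67 − (0.0592/2)(-1.515) = +2.715 V.

+2.715 V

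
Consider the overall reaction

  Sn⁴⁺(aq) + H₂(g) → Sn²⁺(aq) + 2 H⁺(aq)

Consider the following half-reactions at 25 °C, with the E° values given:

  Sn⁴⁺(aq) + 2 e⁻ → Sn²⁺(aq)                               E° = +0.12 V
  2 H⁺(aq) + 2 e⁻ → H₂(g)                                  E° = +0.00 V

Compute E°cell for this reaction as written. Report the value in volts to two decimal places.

The Sn⁴⁺/Sn²⁺ couple has the higher reduction potential, so it is the cathode; H⁺/H₂ is oxidised at the anode.
E°cell = E°(cathode) − E°(anode) = (+0.12) − (+0.00) = +0.12 V.

+0.12 V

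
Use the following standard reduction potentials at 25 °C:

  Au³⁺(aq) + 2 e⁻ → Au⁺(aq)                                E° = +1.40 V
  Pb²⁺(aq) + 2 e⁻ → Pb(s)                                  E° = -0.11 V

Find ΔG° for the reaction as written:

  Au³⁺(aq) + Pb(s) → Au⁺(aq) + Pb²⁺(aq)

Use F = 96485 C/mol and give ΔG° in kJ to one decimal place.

-291.4 kJ

As written, Au³⁺/Au⁺ is reduced (cathode) and Pb²⁺/Pb is oxidised (anode), so E°cell = (+1.40) − (-0.11) = +1.51 V.
Balancing electrons gives n = 2.
ΔG° = −nFE° = −(2)(96485)(+1.51) = -291,385 J = -291.4 kJ.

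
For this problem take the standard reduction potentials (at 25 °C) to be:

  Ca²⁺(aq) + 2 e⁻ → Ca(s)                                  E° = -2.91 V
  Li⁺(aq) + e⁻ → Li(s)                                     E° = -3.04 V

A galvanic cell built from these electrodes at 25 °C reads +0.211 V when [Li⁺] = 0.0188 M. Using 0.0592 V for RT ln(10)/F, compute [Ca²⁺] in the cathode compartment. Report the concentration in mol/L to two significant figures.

0.19 M

Ca²⁺/Ca is the cathode, Li⁺/Li the anode: E°cell = +0.13 V, n = 2.
Overall reaction: Ca²⁺(aq) + 2 Li(s) → Ca(s) + 2 Li⁺(aq); Q = [Li⁺]^2/[Ca²⁺]^1.
From E = E° − (0.0592/n) log Q: log Q = (E° − E)·n/0.0592 = (+0.13 − (+0.211))·2/0.0592 = -2.7365.
So 1·log[Ca²⁺] = 2·log(0.0188) − log Q = -3.4517 − (-2.7365) = -0.7152; [Ca²⁺] = 10^(-0.7152) ≈ 0.19 M.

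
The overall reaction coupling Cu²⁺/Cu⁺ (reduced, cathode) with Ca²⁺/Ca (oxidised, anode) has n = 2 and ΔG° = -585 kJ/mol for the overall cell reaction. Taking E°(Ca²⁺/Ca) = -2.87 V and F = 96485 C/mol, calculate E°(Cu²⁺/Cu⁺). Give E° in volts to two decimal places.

E°cell = −ΔG°/(nF) = −(-585×10³)/((2)(96485)) = +3.032 V.
Since Cu²⁺/Cu⁺ is the cathode and Ca²⁺/Ca the anode, E°cell = E°(Cu²⁺/Cu⁺) − E°(Ca²⁺/Ca).
So E°(Cu²⁺/Cu⁺) = E°cell + E°(Ca²⁺/Ca) = +3.032 + (-2.87) = +0.16 V.

+0.16 V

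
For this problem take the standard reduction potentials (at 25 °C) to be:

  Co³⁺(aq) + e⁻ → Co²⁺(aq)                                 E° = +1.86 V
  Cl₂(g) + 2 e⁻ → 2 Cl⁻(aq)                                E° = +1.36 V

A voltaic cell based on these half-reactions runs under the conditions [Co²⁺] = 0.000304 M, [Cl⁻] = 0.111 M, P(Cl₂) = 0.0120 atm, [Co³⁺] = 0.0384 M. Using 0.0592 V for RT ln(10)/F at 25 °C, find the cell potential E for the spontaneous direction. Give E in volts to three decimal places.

Co³⁺/Co²⁺ is the cathode (higher E°), Cl₂/Cl⁻ the anode: E°cell = +1.86 − (+1.36) = +0.50 V, n = 2.
Overall: 2 Co³⁺(aq) + 2 Cl⁻(aq) → 2 Co²⁺(aq) + Cl₂(g)
Q = [Co²⁺]^2·P(Cl₂) / ([Co³⁺]^2·[Cl⁻]^2); log Q = -4.214.
E = E° − (0.0592/n) log Q = +0.50 − (0.0592/2)(-4.214) = +0.625 V.

+0.625 V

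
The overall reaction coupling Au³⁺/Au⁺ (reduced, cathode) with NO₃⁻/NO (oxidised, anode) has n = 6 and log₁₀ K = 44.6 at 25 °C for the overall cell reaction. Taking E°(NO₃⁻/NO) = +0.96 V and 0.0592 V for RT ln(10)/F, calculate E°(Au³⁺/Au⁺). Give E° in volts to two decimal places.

+1.40 V

E°cell = (0.0592/n)·log K = (0.0592/6)(44.6) = +0.440 V.
Since Au³⁺/Au⁺ is the cathode and NO₃⁻/NO the anode, E°cell = E°(Au³⁺/Au⁺) − E°(NO₃⁻/NO).
So E°(Au³⁺/Au⁺) = E°cell + E°(NO₃⁻/NO) = +0.440 + (+0.96) = +1.40 V.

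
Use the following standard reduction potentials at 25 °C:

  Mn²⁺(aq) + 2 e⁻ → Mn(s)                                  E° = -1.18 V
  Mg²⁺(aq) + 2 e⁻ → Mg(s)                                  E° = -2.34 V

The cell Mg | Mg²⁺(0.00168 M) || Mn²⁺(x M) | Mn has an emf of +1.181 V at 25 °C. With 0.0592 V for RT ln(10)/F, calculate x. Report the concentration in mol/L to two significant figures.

Mn²⁺/Mn is the cathode, Mg²⁺/Mg the anode: E°cell = +1.16 V, n = 2.
Overall reaction: Mn²⁺(aq) + Mg(s) → Mn(s) + Mg²⁺(aq); Q = [Mg²⁺]^1/[Mn²⁺]^1.
From E = E° − (0.0592/n) log Q: log Q = (E° − E)·n/0.0592 = (+1.16 − (+1.181))·2/0.0592 = -0.7095.
So 1·log[Mn²⁺] = 1·log(0.00168) − log Q = -2.7747 − (-0.7095) = -2.0652; [Mn²⁺] = 10^(-2.0652) ≈ 0.0086 M.

0.0086 M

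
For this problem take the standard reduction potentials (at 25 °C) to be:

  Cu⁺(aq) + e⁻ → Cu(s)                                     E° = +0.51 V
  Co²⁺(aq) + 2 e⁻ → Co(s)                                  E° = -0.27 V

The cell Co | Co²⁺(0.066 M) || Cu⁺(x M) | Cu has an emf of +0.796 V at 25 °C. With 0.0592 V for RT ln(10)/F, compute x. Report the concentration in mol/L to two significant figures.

0.48 M

Cu⁺/Cu is the cathode, Co²⁺/Co the anode: E°cell = +0.78 V, n = 2.
Overall reaction: 2 Cu⁺(aq) + Co(s) → 2 Cu(s) + Co²⁺(aq); Q = [Co²⁺]^1/[Cu⁺]^2.
From E = E° − (0.0592/n) log Q: log Q = (E° − E)·n/0.0592 = (+0.78 − (+0.796))·2/0.0592 = -0.5405.
So 2·log[Cu⁺] = 1·log(0.066) − log Q = -1.1805 − (-0.5405) = -0.6400; log[Cu⁺] = -0.6400 / 2 = -0.3200; [Cu⁺] = 10^(-0.3200) ≈ 0.48 M.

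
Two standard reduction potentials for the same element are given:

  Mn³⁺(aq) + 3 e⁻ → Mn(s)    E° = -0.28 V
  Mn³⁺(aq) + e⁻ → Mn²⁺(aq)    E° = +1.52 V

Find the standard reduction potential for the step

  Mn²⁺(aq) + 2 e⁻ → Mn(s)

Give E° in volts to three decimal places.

Sequential free energies add, so n₃E°₃ = n₁E°₁ + n₂E°₂.
With n₃ = 3, and the known step contributing 1×(+1.52) V, the unknown satisfies 2·E° = 3×(-0.28) − 1×(+1.52) = -2.360.
E° = -2.360 / 2 = -1.180 V.

-1.180 V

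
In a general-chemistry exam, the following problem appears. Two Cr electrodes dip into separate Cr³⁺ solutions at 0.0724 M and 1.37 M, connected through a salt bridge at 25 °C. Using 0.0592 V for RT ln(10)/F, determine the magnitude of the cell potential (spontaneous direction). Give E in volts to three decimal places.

+0.025 V

For a concentration cell E°cell = 0. The 1.37 M side is the cathode (reduction is favoured where [Cr³⁺] is higher).
With n = 3, E = −(0.0592/3) log([Cr³⁺]ₐₙ/[Cr³⁺]꜀ₐₜ) = −(0.0592/3) log(0.0724/1.37) = −(0.0592/3)(-1.277) = +0.025 V.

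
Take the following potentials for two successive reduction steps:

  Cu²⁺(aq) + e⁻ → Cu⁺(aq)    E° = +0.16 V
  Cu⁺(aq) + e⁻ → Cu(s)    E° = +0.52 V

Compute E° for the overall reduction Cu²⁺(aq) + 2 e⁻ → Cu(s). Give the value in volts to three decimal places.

+0.340 V

Adding the free-energy changes (−nFE°) of the two steps gives −n₃FE°₃ = −n₁FE°₁ − n₂FE°₂.
E°₃ = (1×+0.16 + 1×+0.52) / 2 = (+0.680) / 2 = +0.340 V.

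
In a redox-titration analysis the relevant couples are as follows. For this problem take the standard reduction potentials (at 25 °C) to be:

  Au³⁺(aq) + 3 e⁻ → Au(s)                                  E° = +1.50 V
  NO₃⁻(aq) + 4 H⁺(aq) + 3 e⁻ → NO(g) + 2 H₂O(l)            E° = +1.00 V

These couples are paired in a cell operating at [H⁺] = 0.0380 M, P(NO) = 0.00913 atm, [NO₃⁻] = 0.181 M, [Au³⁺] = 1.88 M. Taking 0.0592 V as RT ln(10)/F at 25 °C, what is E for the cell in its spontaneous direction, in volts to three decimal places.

Au³⁺/Au is the cathode (higher E°), NO₃⁻/NO the anode: E°cell = +1.50 − (+1.00) = +0.50 V, n = 3.
Overall: Au³⁺(aq) + NO(g) + 2 H₂O(l) → Au(s) + NO₃⁻(aq) + 4 H⁺(aq)
Q = [NO₃⁻]·[H⁺]^4 / ([Au³⁺]·P(NO)); log Q = -4.658.
E = E° − (0.0592/n) log Q = +0.50 − (0.0592/3)(-4.658) = +0.592 V.

+0.592 V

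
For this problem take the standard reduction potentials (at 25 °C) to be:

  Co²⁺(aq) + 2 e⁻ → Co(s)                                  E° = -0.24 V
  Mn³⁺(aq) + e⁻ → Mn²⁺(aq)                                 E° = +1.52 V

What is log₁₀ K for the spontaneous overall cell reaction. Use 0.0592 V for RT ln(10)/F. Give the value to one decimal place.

Cathode: Mn³⁺/Mn²⁺; anode: Co²⁺/Co. E°cell = +1.76 V, n = 2.
log K = nE°cell / 0.0592 = (2)(+1.76) / 0.0592 = 59.5.

59.5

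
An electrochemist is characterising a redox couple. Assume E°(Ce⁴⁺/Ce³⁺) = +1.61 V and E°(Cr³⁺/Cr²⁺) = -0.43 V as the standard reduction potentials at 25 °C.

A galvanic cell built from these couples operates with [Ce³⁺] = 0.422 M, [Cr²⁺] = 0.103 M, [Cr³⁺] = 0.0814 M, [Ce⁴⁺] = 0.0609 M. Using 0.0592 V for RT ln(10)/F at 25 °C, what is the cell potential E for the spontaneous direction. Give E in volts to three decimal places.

Ce⁴⁺/Ce³⁺ is the cathode (higher E°), Cr³⁺/Cr²⁺ the anode: E°cell = +1.61 − (-0.43) = +2.04 V, n = 1.
Overall: Ce⁴⁺(aq) + Cr²⁺(aq) → Ce³⁺(aq) + Cr³⁺(aq)
Q = [Ce³⁺]·[Cr³⁺] / ([Ce⁴⁺]·[Cr²⁺]); log Q = 0.738.
E = E° − (0.0592/n) log Q = +2.04 − (0.0592/1)(0.738) = +1.996 V.

+1.996 V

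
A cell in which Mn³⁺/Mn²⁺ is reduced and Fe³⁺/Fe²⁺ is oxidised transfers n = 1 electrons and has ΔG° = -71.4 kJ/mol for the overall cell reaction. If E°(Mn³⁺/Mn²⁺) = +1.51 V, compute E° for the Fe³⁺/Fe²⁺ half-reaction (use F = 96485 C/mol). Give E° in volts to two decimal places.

E°cell = −ΔG°/(nF) = −(-71.4×10³)/((1)(96485)) = +0.740 V.
Since Mn³⁺/Mn²⁺ is the cathode and Fe³⁺/Fe²⁺ the anode, E°cell = E°(Mn³⁺/Mn²⁺) − E°(Fe³⁺/Fe²⁺).
So E°(Fe³⁺/Fe²⁺) = E°(Mn³⁺/Mn²⁺) − E°cell = (+1.51) − (+0.740) = +0.77 V.

+0.77 V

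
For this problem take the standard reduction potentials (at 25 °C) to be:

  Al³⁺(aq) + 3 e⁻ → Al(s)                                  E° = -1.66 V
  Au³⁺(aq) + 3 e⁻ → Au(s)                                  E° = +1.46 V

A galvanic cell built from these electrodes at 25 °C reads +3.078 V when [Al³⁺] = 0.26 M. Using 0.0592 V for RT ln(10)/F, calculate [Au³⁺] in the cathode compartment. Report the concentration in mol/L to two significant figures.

Au³⁺/Au is the cathode, Al³⁺/Al the anode: E°cell = +3.12 V, n = 3.
Overall reaction: Au³⁺(aq) + Al(s) → Au(s) + Al³⁺(aq); Q = [Al³⁺]^1/[Au³⁺]^1.
From E = E° − (0.0592/n) log Q: log Q = (E° − E)·n/0.0592 = (+3.12 − (+3.078))·3/0.0592 = 2.1284.
So 1·log[Au³⁺] = 1·log(0.26) − log Q = -0.5850 − (2.1284) = -2.7134; [Au³⁺] = 10^(-2.7134) ≈ 0.0019 M.

0.0019 M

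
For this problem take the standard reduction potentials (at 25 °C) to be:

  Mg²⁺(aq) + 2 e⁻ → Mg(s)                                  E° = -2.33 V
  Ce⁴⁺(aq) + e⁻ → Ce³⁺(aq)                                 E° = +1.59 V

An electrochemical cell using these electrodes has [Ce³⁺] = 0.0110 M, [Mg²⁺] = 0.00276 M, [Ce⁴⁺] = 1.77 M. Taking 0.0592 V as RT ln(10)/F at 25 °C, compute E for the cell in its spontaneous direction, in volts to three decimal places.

Ce⁴⁺/Ce³⁺ is the cathode (higher E°), Mg²⁺/Mg the anode: E°cell = +1.59 − (-2.33) = +3.92 V, n = 2.
Overall: 2 Ce⁴⁺(aq) + Mg(s) → 2 Ce³⁺(aq) + Mg²⁺(aq)
Q = [Ce³⁺]^2·[Mg²⁺] / ([Ce⁴⁺]^2); log Q = -6.972.
E = E° − (0.0592/n) log Q = +3.92 − (0.0592/2)(-6.972) = +4.126 V.

+4.126 V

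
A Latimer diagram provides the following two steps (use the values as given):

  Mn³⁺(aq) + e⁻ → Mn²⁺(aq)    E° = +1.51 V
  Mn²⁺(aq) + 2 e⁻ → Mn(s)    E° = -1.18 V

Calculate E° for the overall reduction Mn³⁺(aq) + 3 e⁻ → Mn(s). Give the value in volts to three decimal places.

Adding the free-energy changes (−nFE°) of the two steps gives −n₃FE°₃ = −n₁FE°₁ − n₂FE°₂.
E°₃ = (1×+1.51 + 2×-1.18) / 3 = (-0.850) / 3 = -0.283 V.
E° values themselves are not directly additive — weighting by electron count is essential.

-0.283 V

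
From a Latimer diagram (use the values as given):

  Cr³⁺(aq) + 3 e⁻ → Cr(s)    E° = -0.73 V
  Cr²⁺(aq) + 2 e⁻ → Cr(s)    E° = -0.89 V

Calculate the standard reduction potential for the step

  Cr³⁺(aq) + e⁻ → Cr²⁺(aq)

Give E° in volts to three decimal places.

-0.410 V

Sequential free energies add, so n₃E°₃ = n₁E°₁ + n₂E°₂.
With n₃ = 3, and the known step contributing 2×(-0.89) V, the unknown satisfies 1·E° = 3×(-0.73) − 2×(-0.89) = -0.410.
E° = -0.410 / 1 = -0.410 V.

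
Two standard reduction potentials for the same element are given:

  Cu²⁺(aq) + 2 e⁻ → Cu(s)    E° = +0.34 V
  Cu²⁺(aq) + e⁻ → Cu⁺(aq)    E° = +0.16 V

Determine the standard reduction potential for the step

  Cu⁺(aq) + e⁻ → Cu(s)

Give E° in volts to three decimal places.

Sequential free energies add, so n₃E°₃ = n₁E°₁ + n₂E°₂.
With n₃ = 2, and the known step contributing 1×(+0.16) V, the unknown satisfies 1·E° = 2×(+0.34) − 1×(+0.16) = +0.520.
E° = +0.520 / 1 = +0.520 V.

+0.520 V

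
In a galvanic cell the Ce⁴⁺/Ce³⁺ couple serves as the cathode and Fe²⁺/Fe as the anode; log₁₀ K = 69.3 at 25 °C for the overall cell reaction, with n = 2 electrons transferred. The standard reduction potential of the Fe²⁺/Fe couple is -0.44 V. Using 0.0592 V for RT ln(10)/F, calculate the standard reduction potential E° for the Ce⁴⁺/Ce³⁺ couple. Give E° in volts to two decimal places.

E°cell = (0.0592/n)·log K = (0.0592/2)(69.3) = +2.051 V.
Since Ce⁴⁺/Ce³⁺ is the cathode and Fe²⁺/Fe the anode, E°cell = E°(Ce⁴⁺/Ce³⁺) − E°(Fe²⁺/Fe).
So E°(Ce⁴⁺/Ce³⁺) = E°cell + E°(Fe²⁺/Fe) = +2.051 + (-0.44) = +1.61 V.

+1.61 V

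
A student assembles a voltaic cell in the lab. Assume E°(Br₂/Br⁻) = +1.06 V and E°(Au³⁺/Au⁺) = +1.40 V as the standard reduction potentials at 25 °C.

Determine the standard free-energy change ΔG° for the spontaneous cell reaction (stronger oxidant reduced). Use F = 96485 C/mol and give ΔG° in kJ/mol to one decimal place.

Au³⁺/Au⁺ (E° = +1.40 V) is the cathode; Br₂/Br⁻ (E° = +1.06 V) is the anode, so E°cell = +0.34 V.
Balancing electrons gives n = 2 (lcm of 2 and 2).
ΔG° = −nFE° = −(2)(96485)(+0.34) = -65,610 J = -65.6 kJ/mol.

-65.6 kJ/mol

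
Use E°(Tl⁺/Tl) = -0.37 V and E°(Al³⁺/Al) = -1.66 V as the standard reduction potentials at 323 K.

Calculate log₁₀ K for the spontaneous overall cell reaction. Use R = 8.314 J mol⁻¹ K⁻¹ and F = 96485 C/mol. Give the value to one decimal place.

60.4

Cathode: Tl⁺/Tl; anode: Al³⁺/Al. E°cell = (-0.37) − (-1.66) = +1.29 V, with n = 3.
ΔG° = −nFE° = −RT ln K, so ln K = nFE°/(RT) = (3)(96485)(+1.29) / ((8.314)(323)) = 139.046.
log₁₀ K = 139.046 / ln 10 = 60.4.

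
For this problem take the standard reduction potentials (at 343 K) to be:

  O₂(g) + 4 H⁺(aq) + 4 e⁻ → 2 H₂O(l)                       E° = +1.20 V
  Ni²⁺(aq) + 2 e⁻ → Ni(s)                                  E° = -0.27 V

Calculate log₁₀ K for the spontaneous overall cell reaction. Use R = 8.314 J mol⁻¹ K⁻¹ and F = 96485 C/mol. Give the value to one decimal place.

Cathode: O₂/H₂O; anode: Ni²⁺/Ni. E°cell = (+1.20) − (-0.27) = +1.47 V, with n = 4.
ΔG° = −nFE° = −RT ln K, so ln K = nFE°/(RT) = (4)(96485)(+1.47) / ((8.314)(343)) = 198.945.
log₁₀ K = 198.945 / ln 10 = 86.4.

86.4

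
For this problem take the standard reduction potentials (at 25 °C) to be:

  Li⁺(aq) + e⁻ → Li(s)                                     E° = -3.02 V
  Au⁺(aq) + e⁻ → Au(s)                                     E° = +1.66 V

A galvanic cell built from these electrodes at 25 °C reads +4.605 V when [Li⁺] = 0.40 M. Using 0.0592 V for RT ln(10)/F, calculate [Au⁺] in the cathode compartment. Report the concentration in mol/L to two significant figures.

0.022 M

Au⁺/Au is the cathode, Li⁺/Li the anode: E°cell = +4.68 V, n = 1.
Overall reaction: Au⁺(aq) + Li(s) → Au(s) + Li⁺(aq); Q = [Li⁺]^1/[Au⁺]^1.
From E = E° − (0.0592/n) log Q: log Q = (E° − E)·n/0.0592 = (+4.68 − (+4.605))·1/0.0592 = 1.2669.
So 1·log[Au⁺] = 1·log(0.4) − log Q = -0.3979 − (1.2669) = -1.6648; [Au⁺] = 10^(-1.6648) ≈ 0.022 M.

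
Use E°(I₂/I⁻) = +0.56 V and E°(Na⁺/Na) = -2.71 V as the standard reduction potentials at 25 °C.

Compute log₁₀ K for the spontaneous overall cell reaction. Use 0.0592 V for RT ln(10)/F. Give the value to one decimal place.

Cathode: I₂/I⁻; anode: Na⁺/Na. E°cell = +3.27 V, n = 2.
log K = nE°cell / 0.0592 = (2)(+3.27) / 0.0592 = 110.5.

110.5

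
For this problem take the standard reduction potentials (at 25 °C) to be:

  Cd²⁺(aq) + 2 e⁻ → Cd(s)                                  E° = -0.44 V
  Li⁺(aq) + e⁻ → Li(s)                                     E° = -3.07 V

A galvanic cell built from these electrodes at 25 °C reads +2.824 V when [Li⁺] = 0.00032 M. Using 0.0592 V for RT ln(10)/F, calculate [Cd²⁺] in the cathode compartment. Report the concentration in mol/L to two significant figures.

0.37 M

Cd²⁺/Cd is the cathode, Li⁺/Li the anode: E°cell = +2.63 V, n = 2.
Overall reaction: Cd²⁺(aq) + 2 Li(s) → Cd(s) + 2 Li⁺(aq); Q = [Li⁺]^2/[Cd²⁺]^1.
From E = E° − (0.0592/n) log Q: log Q = (E° − E)·n/0.0592 = (+2.63 − (+2.824))·2/0.0592 = -6.5541.
So 1·log[Cd²⁺] = 2·log(0.00032) − log Q = -6.9897 − (-6.5541) = -0.4356; [Cd²⁺] = 10^(-0.4356) ≈ 0.37 M.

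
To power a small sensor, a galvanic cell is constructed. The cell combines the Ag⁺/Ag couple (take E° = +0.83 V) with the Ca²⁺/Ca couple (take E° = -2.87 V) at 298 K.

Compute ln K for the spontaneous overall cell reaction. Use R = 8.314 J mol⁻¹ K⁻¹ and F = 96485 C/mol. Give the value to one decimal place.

288.2

Cathode: Ag⁺/Ag; anode: Ca²⁺/Ca. E°cell = (+0.83) − (-2.87) = +3.70 V, with n = 2.
ΔG° = −nFE° = −RT ln K, so ln K = nFE°/(RT) = (2)(96485)(+3.70) / ((8.314)(298)) = 288.181.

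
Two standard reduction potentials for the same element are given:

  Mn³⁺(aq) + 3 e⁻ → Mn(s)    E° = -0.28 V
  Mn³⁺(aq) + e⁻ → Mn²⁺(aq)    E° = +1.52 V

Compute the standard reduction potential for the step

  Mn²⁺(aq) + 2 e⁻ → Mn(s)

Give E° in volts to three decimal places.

-1.180 V

Sequential free energies add, so n₃E°₃ = n₁E°₁ + n₂E°₂.
With n₃ = 3, and the known step contributing 1×(+1.52) V, the unknown satisfies 2·E° = 3×(-0.28) − 1×(+1.52) = -2.360.
E° = -2.360 / 2 = -1.180 V.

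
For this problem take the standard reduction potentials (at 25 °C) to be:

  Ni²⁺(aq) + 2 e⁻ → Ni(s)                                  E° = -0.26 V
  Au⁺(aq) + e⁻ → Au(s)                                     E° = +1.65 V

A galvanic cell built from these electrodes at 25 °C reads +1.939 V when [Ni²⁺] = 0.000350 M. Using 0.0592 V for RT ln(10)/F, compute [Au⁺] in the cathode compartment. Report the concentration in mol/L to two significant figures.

Au⁺/Au is the cathode, Ni²⁺/Ni the anode: E°cell = +1.91 V, n = 2.
Overall reaction: 2 Au⁺(aq) + Ni(s) → 2 Au(s) + Ni²⁺(aq); Q = [Ni²⁺]^1/[Au⁺]^2.
From E = E° − (0.0592/n) log Q: log Q = (E° − E)·n/0.0592 = (+1.91 − (+1.939))·2/0.0592 = -0.9797.
So 2·log[Au⁺] = 1·log(0.00035) − log Q = -3.4559 − (-0.9797) = -2.4762; log[Au⁺] = -2.4762 / 2 = -1.2381; [Au⁺] = 10^(-1.2381) ≈ 0.058 M.

0.058 M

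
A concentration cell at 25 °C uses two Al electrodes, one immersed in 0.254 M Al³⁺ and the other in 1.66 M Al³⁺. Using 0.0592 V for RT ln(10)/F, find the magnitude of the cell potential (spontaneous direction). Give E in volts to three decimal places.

For a concentration cell E°cell = 0. The 1.66 M side is the cathode (reduction is favoured where [Al³⁺] is higher).
With n = 3, E = −(0.0592/3) log([Al³⁺]ₐₙ/[Al³⁺]꜀ₐₜ) = −(0.0592/3) log(0.254/1.66) = −(0.0592/3)(-0.815) = +0.016 V.

+0.016 V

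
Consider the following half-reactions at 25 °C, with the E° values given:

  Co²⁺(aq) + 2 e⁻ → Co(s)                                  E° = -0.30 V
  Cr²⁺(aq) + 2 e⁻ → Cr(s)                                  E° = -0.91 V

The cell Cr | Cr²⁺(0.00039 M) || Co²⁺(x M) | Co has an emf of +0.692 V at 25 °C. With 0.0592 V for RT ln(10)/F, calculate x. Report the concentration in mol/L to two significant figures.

Co²⁺/Co is the cathode, Cr²⁺/Cr the anode: E°cell = +0.61 V, n = 2.
Overall reaction: Co²⁺(aq) + Cr(s) → Co(s) + Cr²⁺(aq); Q = [Cr²⁺]^1/[Co²⁺]^1.
From E = E° − (0.0592/n) log Q: log Q = (E° − E)·n/0.0592 = (+0.61 − (+0.692))·2/0.0592 = -2.7703.
So 1·log[Co²⁺] = 1·log(0.00039) − log Q = -3.4089 − (-2.7703) = -0.6386; [Co²⁺] = 10^(-0.6386) ≈ 0.23 M.

0.23 M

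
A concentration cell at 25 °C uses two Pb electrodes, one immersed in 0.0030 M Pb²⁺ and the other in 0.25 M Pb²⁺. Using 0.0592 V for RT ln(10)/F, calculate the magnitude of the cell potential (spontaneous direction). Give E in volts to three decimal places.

+0.057 V

For a concentration cell E°cell = 0. The 0.25 M side is the cathode (reduction is favoured where [Pb²⁺] is higher).
With n = 2, E = −(0.0592/2) log([Pb²⁺]ₐₙ/[Pb²⁺]꜀ₐₜ) = −(0.0592/2) log(0.003/0.25) = −(0.0592/2)(-1.921) = +0.057 V.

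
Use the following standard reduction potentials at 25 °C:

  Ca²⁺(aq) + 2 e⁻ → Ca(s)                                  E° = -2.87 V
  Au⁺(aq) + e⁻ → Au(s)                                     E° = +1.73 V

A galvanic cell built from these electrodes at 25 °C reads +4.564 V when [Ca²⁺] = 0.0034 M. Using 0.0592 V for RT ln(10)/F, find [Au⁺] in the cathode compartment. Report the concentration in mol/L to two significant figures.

0.014 M

Au⁺/Au is the cathode, Ca²⁺/Ca the anode: E°cell = +4.60 V, n = 2.
Overall reaction: 2 Au⁺(aq) + Ca(s) → 2 Au(s) + Ca²⁺(aq); Q = [Ca²⁺]^1/[Au⁺]^2.
From E = E° − (0.0592/n) log Q: log Q = (E° − E)·n/0.0592 = (+4.60 − (+4.564))·2/0.0592 = 1.2162.
So 2·log[Au⁺] = 1·log(0.0034) − log Q = -2.4685 − (1.2162) = -3.6847; log[Au⁺] = -3.6847 / 2 = -1.8423; [Au⁺] = 10^(-1.8423) ≈ 0.014 M.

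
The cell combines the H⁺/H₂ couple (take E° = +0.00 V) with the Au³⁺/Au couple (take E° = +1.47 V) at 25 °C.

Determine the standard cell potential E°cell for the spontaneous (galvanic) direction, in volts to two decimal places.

+1.47 V

The Au³⁺/Au couple has the higher reduction potential, so it is the cathode; H⁺/H₂ is oxidised at the anode.
E°cell = E°(cathode) − E°(anode) = (+1.47) − (+0.00) = +1.47 V.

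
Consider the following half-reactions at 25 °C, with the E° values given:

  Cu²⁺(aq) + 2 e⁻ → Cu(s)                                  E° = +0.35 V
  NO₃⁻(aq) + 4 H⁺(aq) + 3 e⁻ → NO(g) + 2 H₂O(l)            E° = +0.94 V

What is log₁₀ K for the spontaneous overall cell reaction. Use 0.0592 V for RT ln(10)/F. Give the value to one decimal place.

59.8

Cathode: NO₃⁻/NO; anode: Cu²⁺/Cu. E°cell = +0.59 V, n = 6.
log K = nE°cell / 0.0592 = (6)(+0.59) / 0.0592 = 59.8.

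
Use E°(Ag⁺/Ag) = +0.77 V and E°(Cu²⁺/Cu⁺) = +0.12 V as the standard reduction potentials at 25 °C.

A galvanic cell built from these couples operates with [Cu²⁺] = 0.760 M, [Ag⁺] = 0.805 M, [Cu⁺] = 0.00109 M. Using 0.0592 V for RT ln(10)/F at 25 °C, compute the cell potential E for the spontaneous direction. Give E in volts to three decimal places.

Ag⁺/Ag is the cathode (higher E°), Cu²⁺/Cu⁺ the anode: E°cell = +0.77 − (+0.12) = +0.65 V, n = 1.
Overall: Ag⁺(aq) + Cu⁺(aq) → Ag(s) + Cu²⁺(aq)
Q = [Cu²⁺] / ([Ag⁺]·[Cu⁺]); log Q = 2.938.
E = E° − (0.0592/n) log Q = +0.65 − (0.0592/1)(2.938) = +0.476 V.

+0.476 V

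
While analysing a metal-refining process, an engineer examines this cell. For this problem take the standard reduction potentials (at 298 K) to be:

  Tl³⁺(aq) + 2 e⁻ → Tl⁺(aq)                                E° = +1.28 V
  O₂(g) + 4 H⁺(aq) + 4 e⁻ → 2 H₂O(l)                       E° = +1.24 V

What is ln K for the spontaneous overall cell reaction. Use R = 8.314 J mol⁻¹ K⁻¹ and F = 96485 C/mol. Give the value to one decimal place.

Cathode: Tl³⁺/Tl⁺; anode: O₂/H₂O. E°cell = (+1.28) − (+1.24) = +0.04 V, with n = 4.
ΔG° = −nFE° = −RT ln K, so ln K = nFE°/(RT) = (4)(96485)(+0.04) / ((8.314)(298)) = 6.231.

6.2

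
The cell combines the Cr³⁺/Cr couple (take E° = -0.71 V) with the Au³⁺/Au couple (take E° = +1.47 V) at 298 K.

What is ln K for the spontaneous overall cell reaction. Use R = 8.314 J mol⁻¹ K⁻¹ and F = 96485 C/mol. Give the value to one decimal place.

Cathode: Au³⁺/Au; anode: Cr³⁺/Cr. E°cell = (+1.47) − (-0.71) = +2.18 V, with n = 3.
ΔG° = −nFE° = −RT ln K, so ln K = nFE°/(RT) = (3)(96485)(+2.18) / ((8.314)(298)) = 254.690.

254.7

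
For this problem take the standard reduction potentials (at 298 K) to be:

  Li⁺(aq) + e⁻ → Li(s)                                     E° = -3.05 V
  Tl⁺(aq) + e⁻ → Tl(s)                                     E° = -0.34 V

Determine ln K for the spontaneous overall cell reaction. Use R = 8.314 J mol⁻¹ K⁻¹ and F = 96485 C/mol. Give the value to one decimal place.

Cathode: Tl⁺/Tl; anode: Li⁺/Li. E°cell = (-0.34) − (-3.05) = +2.71 V, with n = 1.
ΔG° = −nFE° = −RT ln K, so ln K = nFE°/(RT) = (1)(96485)(+2.71) / ((8.314)(298)) = 105.537.

105.5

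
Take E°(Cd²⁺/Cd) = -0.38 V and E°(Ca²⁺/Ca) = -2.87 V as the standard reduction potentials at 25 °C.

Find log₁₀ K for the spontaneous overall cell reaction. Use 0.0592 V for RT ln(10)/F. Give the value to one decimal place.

Cathode: Cd²⁺/Cd; anode: Ca²⁺/Ca. E°cell = +2.49 V, n = 2.
log K = nE°cell / 0.0592 = (2)(+2.49) / 0.0592 = 84.1.

84.1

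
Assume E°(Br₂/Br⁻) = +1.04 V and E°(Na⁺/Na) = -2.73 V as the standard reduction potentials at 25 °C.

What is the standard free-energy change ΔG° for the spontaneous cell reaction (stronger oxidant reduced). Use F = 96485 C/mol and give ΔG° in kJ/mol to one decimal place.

-727.5 kJ/mol

Br₂/Br⁻ (E° = +1.04 V) is the cathode; Na⁺/Na (E° = -2.73 V) is the anode, so E°cell = +3.77 V.
Balancing electrons gives n = 2 (lcm of 2 and 1).
ΔG° = −nFE° = −(2)(96485)(+3.77) = -727,497 J = -727.5 kJ/mol.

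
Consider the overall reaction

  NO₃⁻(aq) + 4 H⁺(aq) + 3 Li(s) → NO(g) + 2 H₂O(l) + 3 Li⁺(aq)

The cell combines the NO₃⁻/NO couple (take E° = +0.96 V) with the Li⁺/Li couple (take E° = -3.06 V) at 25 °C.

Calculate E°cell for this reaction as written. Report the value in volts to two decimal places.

The NO₃⁻/NO couple has the higher reduction potential, so it is the cathode; Li⁺/Li is oxidised at the anode.
E°cell = E°(cathode) − E°(anode) = (+0.96) − (-3.06) = +4.02 V.
Since E°cell > 0, the reaction is spontaneous under standard conditions.

+4.02 V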